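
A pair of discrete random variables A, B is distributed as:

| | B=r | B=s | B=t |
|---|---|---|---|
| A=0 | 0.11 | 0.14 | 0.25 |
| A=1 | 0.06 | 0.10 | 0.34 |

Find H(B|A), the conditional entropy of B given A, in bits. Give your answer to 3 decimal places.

Marginals: p(A) = (0.5000, 0.5000), p(B) = (0.1700, 0.2400, 0.5900).
H(B|A) = Σ p(A) · H(B|A=·).
  A=0: p=0.5000, H(B|A=0) = 1.4948
  A=1: p=0.5000, H(B|A=1) = 1.2098
Weighted sum = 1.352 bits.

1.352 bits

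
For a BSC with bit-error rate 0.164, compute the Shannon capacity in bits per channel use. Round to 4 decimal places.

0.3562 bits

Binary symmetric channel: C = 1 − h₂(ε) where h₂ is the binary entropy function.
h₂(0.164) = −0.164·log₂0.164 − 0.836·log₂0.836 = 0.6438.
C = 1 − 0.6438 = 0.3562 bits per channel use.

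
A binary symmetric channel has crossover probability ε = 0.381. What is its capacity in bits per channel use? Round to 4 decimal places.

Binary symmetric channel: C = 1 − h₂(ε) where h₂ is the binary entropy function.
h₂(0.381) = −0.381·log₂0.381 − 0.619·log₂0.619 = 0.9587.
C = 1 − 0.9587 = 0.0413 bits per channel use.

0.0413 bits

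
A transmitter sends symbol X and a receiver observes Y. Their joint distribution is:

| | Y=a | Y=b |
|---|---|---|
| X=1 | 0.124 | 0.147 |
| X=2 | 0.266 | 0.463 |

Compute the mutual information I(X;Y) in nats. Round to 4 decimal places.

0.0035 nats

Marginals: p(X) = (0.2710, 0.7290), p(Y) = (0.3900, 0.6100).
I(X;Y) = H(X) + H(Y) − H(X,Y).
H(X) = 0.5843, H(Y) = 0.6687, H(X,Y) = 1.2495.
I(X;Y) = 0.5843 + 0.6687 − 1.2495 = 0.0035 nats.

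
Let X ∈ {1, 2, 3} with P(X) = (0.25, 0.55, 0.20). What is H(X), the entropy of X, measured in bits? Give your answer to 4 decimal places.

1.4388 bits

H(X) = −Σ p·log₂ p.
  −(0.25)·log₂(0.25) = 0.50000
  −(0.55)·log₂(0.55) = 0.47437
  −(0.20)·log₂(0.20) = 0.46439
Sum: 0.50000 + 0.47437 + 0.46439 = 1.4388 bits.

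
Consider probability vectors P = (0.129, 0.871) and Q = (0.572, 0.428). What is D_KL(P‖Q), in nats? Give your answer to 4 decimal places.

D(P‖Q) = Σ p·ln(p/q).
  0.129·ln(0.129/0.572) = -0.19212
  0.871·ln(0.871/0.428) = 0.61886
D(P‖Q) = 0.4267 nats.

0.4267 nats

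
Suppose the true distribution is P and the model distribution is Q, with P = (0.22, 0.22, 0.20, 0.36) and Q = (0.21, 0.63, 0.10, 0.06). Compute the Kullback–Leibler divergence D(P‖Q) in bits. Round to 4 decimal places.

0.8114 bits

D(P‖Q) = Σ p·log₂(p/q).
  0.22·log₂(0.22/0.21) = 0.01477
  0.22·log₂(0.22/0.63) = -0.33393
  0.20·log₂(0.20/0.10) = 0.20000
  0.36·log₂(0.36/0.06) = 0.93059
D(P‖Q) = 0.8114 bits.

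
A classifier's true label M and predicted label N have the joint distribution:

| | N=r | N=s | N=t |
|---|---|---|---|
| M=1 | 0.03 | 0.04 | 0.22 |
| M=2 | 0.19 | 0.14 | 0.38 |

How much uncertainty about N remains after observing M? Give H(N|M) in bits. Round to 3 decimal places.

1.332 bits

Chain rule: H(N|M) = H(M,N) − H(M).
Marginals: p(M) = (0.2900, 0.7100), p(N) = (0.2200, 0.1800, 0.6000).
H(M,N) = 2.2009 bits; H(M) = 0.8687 bits.
H(N|M) = 2.2009 − 0.8687 = 1.332 bits.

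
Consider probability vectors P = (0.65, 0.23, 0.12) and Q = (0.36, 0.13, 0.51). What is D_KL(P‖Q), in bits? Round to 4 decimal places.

D(P‖Q) = Σ p·log₂(p/q).
  0.65·log₂(0.65/0.36) = 0.55409
  0.23·log₂(0.23/0.13) = 0.18932
  0.12·log₂(0.12/0.51) = -0.25050
D(P‖Q) = 0.4929 bits.

0.4929 bits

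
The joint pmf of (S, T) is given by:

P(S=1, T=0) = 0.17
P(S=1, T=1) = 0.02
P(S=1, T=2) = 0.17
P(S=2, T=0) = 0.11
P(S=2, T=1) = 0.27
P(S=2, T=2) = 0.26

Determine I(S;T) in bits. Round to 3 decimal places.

0.151 bits

Marginals: p(S) = (0.3600, 0.6400), p(T) = (0.2800, 0.2900, 0.4300).
I(S;T) = H(S) + H(T) − H(S,T).
H(S) = 0.9427, H(T) = 1.5557, H(S,T) = 2.3476.
I(S;T) = 0.9427 + 1.5557 − 2.3476 = 0.151 bits.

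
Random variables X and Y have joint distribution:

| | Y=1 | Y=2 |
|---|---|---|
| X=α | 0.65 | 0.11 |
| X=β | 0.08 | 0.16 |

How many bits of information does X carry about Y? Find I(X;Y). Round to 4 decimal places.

0.1677 bits

Marginals: p(X) = (0.7600, 0.2400), p(Y) = (0.7300, 0.2700).
I(X;Y) = H(X) + H(Y) − H(X,Y).
H(X) = 0.7950, H(Y) = 0.8415, H(X,Y) = 1.4688.
I(X;Y) = 0.7950 + 0.8415 − 1.4688 = 0.1677 bits.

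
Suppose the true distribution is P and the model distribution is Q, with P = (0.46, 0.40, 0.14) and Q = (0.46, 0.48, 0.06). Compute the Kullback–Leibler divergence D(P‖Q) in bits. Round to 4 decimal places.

0.0659 bits

D(P‖Q) = Σ p·log₂(p/q).
  0.46·log₂(0.46/0.46) = 0.00000
  0.40·log₂(0.40/0.48) = -0.10521
  0.14·log₂(0.14/0.06) = 0.17113
D(P‖Q) = 0.0659 bits.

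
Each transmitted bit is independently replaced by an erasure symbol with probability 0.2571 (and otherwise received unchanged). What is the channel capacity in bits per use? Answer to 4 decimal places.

0.7429 bits

Binary erasure channel: capacity C = 1 − ε.
C = 1 − 0.2571 = 0.7429 bits per channel use.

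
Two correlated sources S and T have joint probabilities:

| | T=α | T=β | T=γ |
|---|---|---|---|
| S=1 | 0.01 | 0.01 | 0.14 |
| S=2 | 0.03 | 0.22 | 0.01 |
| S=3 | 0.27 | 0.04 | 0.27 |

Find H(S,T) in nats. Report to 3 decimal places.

H(S,T) = −Σ p(x,y)·ln p(x,y) over all 9 cells.
  cell (1,α): −0.01·ln0.01 = 0.0461
  cell (1,β): −0.01·ln0.01 = 0.0461
  cell (1,γ): −0.14·ln0.14 = 0.2753
  cell (2,α): −0.03·ln0.03 = 0.1052
  cell (2,β): −0.22·ln0.22 = 0.3331
  cell (2,γ): −0.01·ln0.01 = 0.0461
  cell (3,α): −0.27·ln0.27 = 0.3535
  cell (3,β): −0.04·ln0.04 = 0.1288
  cell (3,γ): −0.27·ln0.27 = 0.3535
Sum = 1.688 nats.

1.688 nats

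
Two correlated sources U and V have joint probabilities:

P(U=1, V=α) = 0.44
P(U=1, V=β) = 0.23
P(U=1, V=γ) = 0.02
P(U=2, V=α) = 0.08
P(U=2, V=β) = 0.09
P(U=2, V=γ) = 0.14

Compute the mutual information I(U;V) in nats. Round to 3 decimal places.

Marginals: p(U) = (0.6900, 0.3100), p(V) = (0.5200, 0.3200, 0.1600).
I(U;V) = H(U) + H(V) − H(U,V).
H(U) = 0.6191, H(V) = 0.9979, H(U,V) = 1.4715.
I(U;V) = 0.6191 + 0.9979 − 1.4715 = 0.145 nats.

0.145 nats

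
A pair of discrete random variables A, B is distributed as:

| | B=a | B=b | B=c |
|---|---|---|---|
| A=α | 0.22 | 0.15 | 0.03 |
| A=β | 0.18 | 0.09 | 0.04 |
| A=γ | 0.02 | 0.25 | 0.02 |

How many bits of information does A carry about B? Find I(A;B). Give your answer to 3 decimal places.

Marginals: p(A) = (0.4000, 0.3100, 0.2900), p(B) = (0.4200, 0.4900, 0.0900).
I(A;B) = H(A) + H(B) − H(A,B).
H(A) = 1.5705, H(B) = 1.3426, H(A,B) = 2.7124.
I(A;B) = 1.5705 + 1.3426 − 2.7124 = 0.201 bits.

0.201 bits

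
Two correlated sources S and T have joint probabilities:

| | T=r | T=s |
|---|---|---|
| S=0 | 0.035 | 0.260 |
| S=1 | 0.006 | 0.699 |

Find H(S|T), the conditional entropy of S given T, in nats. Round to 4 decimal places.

0.5775 nats

Chain rule: H(S|T) = H(S,T) − H(T).
Marginals: p(S) = (0.2950, 0.7050), p(T) = (0.0410, 0.9590).
H(S,T) = 0.7486 nats; H(T) = 0.1711 nats.
H(S|T) = 0.7486 − 0.1711 = 0.5775 nats.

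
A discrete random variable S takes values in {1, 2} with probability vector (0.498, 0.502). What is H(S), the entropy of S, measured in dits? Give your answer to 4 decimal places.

0.3010 dits

H(S) = −Σ p·log₁₀ p.
  −(0.498)·log₁₀(0.498) = 0.15078
  −(0.502)·log₁₀(0.502) = 0.15025
Sum: 0.15078 + 0.15025 = 0.3010 dits.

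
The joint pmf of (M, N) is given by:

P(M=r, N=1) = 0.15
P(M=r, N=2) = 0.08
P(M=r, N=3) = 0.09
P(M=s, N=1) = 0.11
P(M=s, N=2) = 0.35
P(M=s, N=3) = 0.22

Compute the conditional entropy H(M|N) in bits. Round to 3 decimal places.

Marginals: p(M) = (0.3200, 0.6800), p(N) = (0.2600, 0.4300, 0.3100).
H(M|N) = Σ p(N) · H(M|N=·).
  N=1: p=0.2600, H(M|N=1) = 0.9829
  N=2: p=0.4300, H(M|N=2) = 0.6931
  N=3: p=0.3100, H(M|N=3) = 0.8691
Weighted sum = 0.823 bits.

0.823 bits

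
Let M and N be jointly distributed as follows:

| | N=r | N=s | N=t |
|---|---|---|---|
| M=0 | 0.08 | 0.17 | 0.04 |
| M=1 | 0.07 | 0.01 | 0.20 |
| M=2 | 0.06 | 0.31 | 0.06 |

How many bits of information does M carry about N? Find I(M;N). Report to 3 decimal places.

0.332 bits

Marginals: p(M) = (0.2900, 0.2800, 0.4300), p(N) = (0.2100, 0.4900, 0.3000).
I(M;N) = Σ p(x,y)·log₂[p(x,y)/(p(x)p(y))].
  (0,r): 0.08·log₂(1.3136) = 0.0315
  (0,s): 0.17·log₂(1.1963) = 0.0440
  (0,t): 0.04·log₂(0.4598) = -0.0448
  (1,r): 0.07·log₂(1.1905) = 0.0176
  (1,s): 0.01·log₂(0.0729) = -0.0378
  (1,t): 0.20·log₂(2.3810) = 0.2503
  (2,r): 0.06·log₂(0.6645) = -0.0354
  (2,s): 0.31·log₂(1.4713) = 0.1727
  (2,t): 0.06·log₂(0.4651) = -0.0663
Sum = 0.332 bits.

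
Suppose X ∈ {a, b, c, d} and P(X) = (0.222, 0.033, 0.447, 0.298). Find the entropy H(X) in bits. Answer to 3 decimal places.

1.684 bits

H(X) = −Σ p·log₂ p.
  −(0.222)·log₂(0.222) = 0.4820
  −(0.033)·log₂(0.033) = 0.1624
  −(0.447)·log₂(0.447) = 0.5193
  −(0.298)·log₂(0.298) = 0.5205
Sum: 0.4820 + 0.1624 + 0.5193 + 0.5205 = 1.684 bits.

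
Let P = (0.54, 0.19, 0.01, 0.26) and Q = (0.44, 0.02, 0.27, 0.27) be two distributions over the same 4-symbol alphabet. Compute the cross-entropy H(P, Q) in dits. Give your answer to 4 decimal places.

0.6689 dits

H(P,Q) = −Σ p·log₁₀ q.
  −0.54·log₁₀(0.44) = 0.19254
  −0.19·log₁₀(0.02) = 0.32280
  −0.01·log₁₀(0.27) = 0.00569
  −0.26·log₁₀(0.27) = 0.14785
H(P,Q) = 0.6689 dits.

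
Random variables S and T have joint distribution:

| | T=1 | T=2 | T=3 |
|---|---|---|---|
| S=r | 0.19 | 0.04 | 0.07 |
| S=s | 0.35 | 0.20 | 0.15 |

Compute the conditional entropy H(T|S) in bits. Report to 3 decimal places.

Marginals: p(S) = (0.3000, 0.7000), p(T) = (0.5400, 0.2400, 0.2200).
H(T|S) = Σ p(S) · H(T|S=·).
  S=r: p=0.3000, H(T|S=r) = 1.2948
  S=s: p=0.7000, H(T|S=s) = 1.4926
Weighted sum = 1.433 bits.

1.433 bits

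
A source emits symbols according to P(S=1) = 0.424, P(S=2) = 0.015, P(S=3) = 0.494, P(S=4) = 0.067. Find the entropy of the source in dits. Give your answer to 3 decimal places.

0.415 dits

H(S) = −Σ p·log₁₀ p.
  −(0.424)·log₁₀(0.424) = 0.1580
  −(0.015)·log₁₀(0.015) = 0.0274
  −(0.494)·log₁₀(0.494) = 0.1513
  −(0.067)·log₁₀(0.067) = 0.0787
Sum: 0.1580 + 0.0274 + 0.1513 + 0.0787 = 0.415 dits.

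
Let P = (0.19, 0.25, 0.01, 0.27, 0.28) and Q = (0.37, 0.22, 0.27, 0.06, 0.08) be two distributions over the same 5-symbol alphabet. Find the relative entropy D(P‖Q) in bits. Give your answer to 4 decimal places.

0.9078 bits

D(P‖Q) = Σ p·log₂(p/q).
  0.19·log₂(0.19/0.37) = -0.18269
  0.25·log₂(0.25/0.22) = 0.04611
  0.01·log₂(0.01/0.27) = -0.04755
  0.27·log₂(0.27/0.06) = 0.58588
  0.28·log₂(0.28/0.08) = 0.50606
D(P‖Q) = 0.9078 bits.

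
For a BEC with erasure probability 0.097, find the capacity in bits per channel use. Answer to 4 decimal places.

0.9030 bits

Binary erasure channel: capacity C = 1 − ε.
C = 1 − 0.097 = 0.9030 bits per channel use.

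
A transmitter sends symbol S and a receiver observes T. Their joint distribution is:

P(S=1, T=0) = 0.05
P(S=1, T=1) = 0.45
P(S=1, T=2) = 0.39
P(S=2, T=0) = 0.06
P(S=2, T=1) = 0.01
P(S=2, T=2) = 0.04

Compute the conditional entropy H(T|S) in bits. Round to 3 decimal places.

Marginals: p(S) = (0.8900, 0.1100), p(T) = (0.1100, 0.4600, 0.4300).
H(T|S) = Σ p(S) · H(T|S=·).
  S=1: p=0.8900, H(T|S=1) = 1.2524
  S=2: p=0.1100, H(T|S=2) = 1.3222
Weighted sum = 1.260 bits.

1.260 bits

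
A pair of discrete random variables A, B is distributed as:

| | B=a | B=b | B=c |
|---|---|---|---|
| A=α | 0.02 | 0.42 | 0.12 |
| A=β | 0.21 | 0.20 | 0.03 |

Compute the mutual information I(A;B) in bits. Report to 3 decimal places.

0.221 bits

Marginals: p(A) = (0.5600, 0.4400), p(B) = (0.2300, 0.6200, 0.1500).
I(A;B) = Σ p(x,y)·log₂[p(x,y)/(p(x)p(y))].
  (α,a): 0.02·log₂(0.1553) = -0.0537
  (α,b): 0.42·log₂(1.2097) = 0.1153
  (α,c): 0.12·log₂(1.4286) = 0.0617
  (β,a): 0.21·log₂(2.0751) = 0.2212
  (β,b): 0.20·log₂(0.7331) = -0.0896
  (β,c): 0.03·log₂(0.4545) = -0.0341
Sum = 0.221 bits.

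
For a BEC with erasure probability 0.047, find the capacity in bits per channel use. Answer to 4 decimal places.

0.9530 bits

Binary erasure channel: capacity C = 1 − ε.
C = 1 − 0.047 = 0.9530 bits per channel use.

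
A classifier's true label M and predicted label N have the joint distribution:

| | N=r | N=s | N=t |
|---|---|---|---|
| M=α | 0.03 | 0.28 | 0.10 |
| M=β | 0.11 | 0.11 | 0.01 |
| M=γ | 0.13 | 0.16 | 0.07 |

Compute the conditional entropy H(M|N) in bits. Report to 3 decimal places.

Marginals: p(M) = (0.4100, 0.2300, 0.3600), p(N) = (0.2700, 0.5500, 0.1800).
H(M|N) = Σ p(N) · H(M|N=·).
  N=r: p=0.2700, H(M|N=r) = 1.3877
  N=s: p=0.5500, H(M|N=s) = 1.4785
  N=t: p=0.1800, H(M|N=t) = 1.2327
Weighted sum = 1.410 bits.

1.410 bits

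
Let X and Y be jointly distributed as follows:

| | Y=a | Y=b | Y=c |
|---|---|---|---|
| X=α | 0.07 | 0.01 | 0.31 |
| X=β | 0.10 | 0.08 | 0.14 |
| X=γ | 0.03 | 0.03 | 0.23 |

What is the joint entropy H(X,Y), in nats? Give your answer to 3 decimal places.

1.851 nats

H(X,Y) = −Σ p(x,y)·ln p(x,y) over all 9 cells.
  cell (α,a): −0.07·ln0.07 = 0.1861
  cell (α,b): −0.01·ln0.01 = 0.0461
  cell (α,c): −0.31·ln0.31 = 0.3631
  cell (β,a): −0.10·ln0.10 = 0.2303
  cell (β,b): −0.08·ln0.08 = 0.2021
  cell (β,c): −0.14·ln0.14 = 0.2753
  cell (γ,a): −0.03·ln0.03 = 0.1052
  cell (γ,b): −0.03·ln0.03 = 0.1052
  cell (γ,c): −0.23·ln0.23 = 0.3380
Sum = 1.851 nats.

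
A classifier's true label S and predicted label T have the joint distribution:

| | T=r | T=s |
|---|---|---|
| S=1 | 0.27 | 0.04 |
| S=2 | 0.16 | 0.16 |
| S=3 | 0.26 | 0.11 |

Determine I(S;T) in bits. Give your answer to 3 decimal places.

0.076 bits

Marginals: p(S) = (0.3100, 0.3200, 0.3700), p(T) = (0.6900, 0.3100).
I(S;T) = Σ p(x,y)·log₂[p(x,y)/(p(x)p(y))].
  (1,r): 0.27·log₂(1.2623) = 0.0907
  (1,s): 0.04·log₂(0.4162) = -0.0506
  (2,r): 0.16·log₂(0.7246) = -0.0743
  (2,s): 0.16·log₂(1.6129) = 0.1103
  (3,r): 0.26·log₂(1.0184) = 0.0068
  (3,s): 0.11·log₂(0.9590) = -0.0066
Sum = 0.076 bits.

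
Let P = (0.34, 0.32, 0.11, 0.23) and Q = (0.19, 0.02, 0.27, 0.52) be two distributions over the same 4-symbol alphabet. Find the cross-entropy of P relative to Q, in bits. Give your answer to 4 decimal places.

H(P,Q) = −Σ p·log₂ q.
  −0.34·log₂(0.19) = 0.81462
  −0.32·log₂(0.02) = 1.80603
  −0.11·log₂(0.27) = 0.20779
  −0.23·log₂(0.52) = 0.21699
H(P,Q) = 3.0454 bits.

3.0454 bits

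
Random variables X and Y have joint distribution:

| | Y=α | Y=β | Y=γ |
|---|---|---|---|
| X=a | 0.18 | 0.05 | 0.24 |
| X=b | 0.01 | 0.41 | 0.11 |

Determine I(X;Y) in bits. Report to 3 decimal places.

0.398 bits

Marginals: p(X) = (0.4700, 0.5300), p(Y) = (0.1900, 0.4600, 0.3500).
I(X;Y) = H(X) + H(Y) − H(X,Y).
H(X) = 0.9974, H(Y) = 1.5007, H(X,Y) = 2.0996.
I(X;Y) = 0.9974 + 1.5007 − 2.0996 = 0.398 bits.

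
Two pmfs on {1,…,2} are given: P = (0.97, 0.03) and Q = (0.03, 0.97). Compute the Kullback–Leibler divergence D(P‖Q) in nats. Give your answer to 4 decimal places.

D(P‖Q) = Σ p·ln(p/q).
  0.97·ln(0.97/0.03) = 3.37182
  0.03·ln(0.03/0.97) = -0.10428
D(P‖Q) = 3.2675 nats.

3.2675 nats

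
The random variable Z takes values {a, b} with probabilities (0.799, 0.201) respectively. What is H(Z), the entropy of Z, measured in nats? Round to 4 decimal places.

0.5018 nats

H(Z) = −Σ p·ln p.
  −(0.799)·ln(0.799) = 0.17929
  −(0.201)·ln(0.201) = 0.32249
Sum: 0.17929 + 0.32249 = 0.5018 nats.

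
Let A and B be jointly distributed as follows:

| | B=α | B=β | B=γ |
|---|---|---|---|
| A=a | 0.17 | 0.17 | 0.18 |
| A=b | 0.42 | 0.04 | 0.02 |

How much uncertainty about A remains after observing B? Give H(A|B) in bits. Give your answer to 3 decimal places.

Marginals: p(A) = (0.5200, 0.4800), p(B) = (0.5900, 0.2100, 0.2000).
H(A|B) = Σ p(B) · H(A|B=·).
  B=α: p=0.5900, H(A|B=α) = 0.8663
  B=β: p=0.2100, H(A|B=β) = 0.7025
  B=γ: p=0.2000, H(A|B=γ) = 0.4690
Weighted sum = 0.752 bits.

0.752 bits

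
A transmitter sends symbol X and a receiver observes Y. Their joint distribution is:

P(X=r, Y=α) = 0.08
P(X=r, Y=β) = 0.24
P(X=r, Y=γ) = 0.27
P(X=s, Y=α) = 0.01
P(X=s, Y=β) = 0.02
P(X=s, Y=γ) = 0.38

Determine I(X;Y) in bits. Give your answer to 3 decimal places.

Marginals: p(X) = (0.5900, 0.4100), p(Y) = (0.0900, 0.2600, 0.6500).
I(X;Y) = H(X) + H(Y) − H(X,Y).
H(X) = 0.9765, H(Y) = 1.2219, H(X,Y) = 2.0054.
I(X;Y) = 0.9765 + 1.2219 − 2.0054 = 0.193 bits.

0.193 bits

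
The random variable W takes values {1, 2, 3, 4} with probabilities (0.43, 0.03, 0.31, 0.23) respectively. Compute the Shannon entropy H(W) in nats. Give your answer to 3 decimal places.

1.169 nats

H(W) = −Σ p·ln p.
  −(0.43)·ln(0.43) = 0.3629
  −(0.03)·ln(0.03) = 0.1052
  −(0.31)·ln(0.31) = 0.3631
  −(0.23)·ln(0.23) = 0.3380
Sum: 0.3629 + 0.1052 + 0.3631 + 0.3380 = 1.169 nats.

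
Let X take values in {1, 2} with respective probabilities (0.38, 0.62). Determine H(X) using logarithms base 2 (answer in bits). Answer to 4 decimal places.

0.9580 bits

H(X) = −Σ p·log₂ p.
  −(0.38)·log₂(0.38) = 0.53045
  −(0.62)·log₂(0.62) = 0.42759
Sum: 0.53045 + 0.42759 = 0.9580 bits.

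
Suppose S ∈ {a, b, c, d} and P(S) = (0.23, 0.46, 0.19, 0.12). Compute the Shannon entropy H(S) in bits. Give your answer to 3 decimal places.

H(S) = −Σ p·log₂ p.
  −(0.23)·log₂(0.23) = 0.4877
  −(0.46)·log₂(0.46) = 0.5153
  −(0.19)·log₂(0.19) = 0.4552
  −(0.12)·log₂(0.12) = 0.3671
Sum: 0.4877 + 0.5153 + 0.4552 + 0.3671 = 1.825 bits.

1.825 bits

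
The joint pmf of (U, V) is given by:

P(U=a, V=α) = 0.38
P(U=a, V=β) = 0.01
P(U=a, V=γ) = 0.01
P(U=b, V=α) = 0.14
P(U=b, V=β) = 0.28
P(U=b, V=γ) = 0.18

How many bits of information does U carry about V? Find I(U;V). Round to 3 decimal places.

Marginals: p(U) = (0.4000, 0.6000), p(V) = (0.5200, 0.2900, 0.1900).
I(U;V) = Σ p(x,y)·log₂[p(x,y)/(p(x)p(y))].
  (a,α): 0.38·log₂(1.8269) = 0.3304
  (a,β): 0.01·log₂(0.0862) = -0.0354
  (a,γ): 0.01·log₂(0.1316) = -0.0293
  (b,α): 0.14·log₂(0.4487) = -0.1619
  (b,β): 0.28·log₂(1.6092) = 0.1922
  (b,γ): 0.18·log₂(1.5789) = 0.1186
Sum = 0.415 bits.

0.415 bits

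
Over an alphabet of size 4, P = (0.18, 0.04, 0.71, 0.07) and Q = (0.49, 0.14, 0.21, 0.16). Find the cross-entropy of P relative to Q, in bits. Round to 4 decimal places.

2.0824 bits

H(P,Q) = −Σ p·log₂ q.
  −0.18·log₂(0.49) = 0.18525
  −0.04·log₂(0.14) = 0.11346
  −0.71·log₂(0.21) = 1.59859
  −0.07·log₂(0.16) = 0.18507
H(P,Q) = 2.0824 bits.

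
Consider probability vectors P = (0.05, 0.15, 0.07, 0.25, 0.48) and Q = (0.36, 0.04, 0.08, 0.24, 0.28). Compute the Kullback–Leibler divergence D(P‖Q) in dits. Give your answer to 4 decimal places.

D(P‖Q) = Σ p·log₁₀(p/q).
  0.05·log₁₀(0.05/0.36) = -0.04287
  0.15·log₁₀(0.15/0.04) = 0.08610
  0.07·log₁₀(0.07/0.08) = -0.00406
  0.25·log₁₀(0.25/0.24) = 0.00443
  0.48·log₁₀(0.48/0.28) = 0.11236
D(P‖Q) = 0.1560 dits.

0.1560 dits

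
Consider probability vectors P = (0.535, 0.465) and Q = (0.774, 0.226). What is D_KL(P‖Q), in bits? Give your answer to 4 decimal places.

0.1990 bits

D(P‖Q) = Σ p·log₂(p/q).
  0.535·log₂(0.535/0.774) = -0.28505
  0.465·log₂(0.465/0.226) = 0.48402
D(P‖Q) = 0.1990 bits.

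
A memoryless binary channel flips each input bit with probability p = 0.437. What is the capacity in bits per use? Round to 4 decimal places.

Binary symmetric channel: C = 1 − h₂(ε) where h₂ is the binary entropy function.
h₂(0.437) = −0.437·log₂0.437 − 0.563·log₂0.563 = 0.9885.
C = 1 − 0.9885 = 0.0115 bits per channel use.

0.0115 bits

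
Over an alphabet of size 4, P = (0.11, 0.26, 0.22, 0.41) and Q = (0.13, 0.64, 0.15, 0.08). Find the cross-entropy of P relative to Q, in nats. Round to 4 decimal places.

1.7934 nats

H(P,Q) = −Σ p·ln q.
  −0.11·ln(0.13) = 0.22442
  −0.26·ln(0.64) = 0.11603
  −0.22·ln(0.15) = 0.41737
  −0.41·ln(0.08) = 1.03555
H(P,Q) = 1.7934 nats.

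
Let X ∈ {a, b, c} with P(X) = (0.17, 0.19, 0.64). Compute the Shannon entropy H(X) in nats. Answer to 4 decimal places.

H(X) = −Σ p·ln p.
  −(0.17)·ln(0.17) = 0.30123
  −(0.19)·ln(0.19) = 0.31554
  −(0.64)·ln(0.64) = 0.28562
Sum: 0.30123 + 0.31554 + 0.28562 = 0.9024 nats.

0.9024 nats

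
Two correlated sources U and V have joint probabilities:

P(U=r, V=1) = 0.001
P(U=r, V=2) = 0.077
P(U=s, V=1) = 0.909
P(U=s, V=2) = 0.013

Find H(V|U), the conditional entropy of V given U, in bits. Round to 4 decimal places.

Chain rule: H(V|U) = H(U,V) − H(U).
Marginals: p(U) = (0.0780, 0.9220), p(V) = (0.9100, 0.0900).
H(U,V) = 0.5014 bits; H(U) = 0.3951 bits.
H(V|U) = 0.5014 − 0.3951 = 0.1063 bits.

0.1063 bits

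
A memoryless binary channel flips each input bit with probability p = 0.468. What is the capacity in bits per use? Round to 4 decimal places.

Binary symmetric channel: C = 1 − h₂(ε) where h₂ is the binary entropy function.
h₂(0.468) = −0.468·log₂0.468 − 0.532·log₂0.532 = 0.9970.
C = 1 − 0.9970 = 0.0030 bits per channel use.

0.0030 bits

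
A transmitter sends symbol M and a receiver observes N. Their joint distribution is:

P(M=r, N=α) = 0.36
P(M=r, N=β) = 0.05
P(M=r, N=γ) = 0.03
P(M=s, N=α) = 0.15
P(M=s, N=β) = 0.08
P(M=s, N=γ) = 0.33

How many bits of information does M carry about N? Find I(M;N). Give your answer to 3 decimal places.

0.270 bits

Marginals: p(M) = (0.4400, 0.5600), p(N) = (0.5100, 0.1300, 0.3600).
I(M;N) = Σ p(x,y)·log₂[p(x,y)/(p(x)p(y))].
  (r,α): 0.36·log₂(1.6043) = 0.2455
  (r,β): 0.05·log₂(0.8741) = -0.0097
  (r,γ): 0.03·log₂(0.1894) = -0.0720
  (s,α): 0.15·log₂(0.5252) = -0.1394
  (s,β): 0.08·log₂(1.0989) = 0.0109
  (s,γ): 0.33·log₂(1.6369) = 0.2346
Sum = 0.270 bits.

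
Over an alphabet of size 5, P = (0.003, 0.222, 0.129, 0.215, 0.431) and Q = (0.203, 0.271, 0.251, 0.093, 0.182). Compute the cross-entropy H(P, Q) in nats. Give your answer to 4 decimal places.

H(P,Q) = −Σ p·ln q.
  −0.003·ln(0.203) = 0.00478
  −0.222·ln(0.271) = 0.28985
  −0.129·ln(0.251) = 0.17832
  −0.215·ln(0.093) = 0.51066
  −0.431·ln(0.182) = 0.73432
H(P,Q) = 1.7179 nats.

1.7179 nats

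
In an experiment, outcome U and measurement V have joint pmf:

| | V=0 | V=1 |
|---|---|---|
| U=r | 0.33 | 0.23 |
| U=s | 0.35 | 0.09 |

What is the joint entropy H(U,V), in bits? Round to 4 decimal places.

1.8582 bits

H(U,V) = −Σ p(x,y)·log₂ p(x,y) over all 4 cells.
  cell (r,0): −0.33·log₂0.33 = 0.52782
  cell (r,1): −0.23·log₂0.23 = 0.48767
  cell (s,0): −0.35·log₂0.35 = 0.53010
  cell (s,1): −0.09·log₂0.09 = 0.31265
Sum = 1.8582 bits.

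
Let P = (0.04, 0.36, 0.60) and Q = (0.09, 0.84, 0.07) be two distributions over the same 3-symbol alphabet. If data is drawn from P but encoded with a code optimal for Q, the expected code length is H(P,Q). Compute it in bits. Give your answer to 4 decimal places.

H(P,Q) = −Σ p·log₂ q.
  −0.04·log₂(0.09) = 0.13896
  −0.36·log₂(0.84) = 0.09055
  −0.60·log₂(0.07) = 2.30190
H(P,Q) = 2.5314 bits.

2.5314 bits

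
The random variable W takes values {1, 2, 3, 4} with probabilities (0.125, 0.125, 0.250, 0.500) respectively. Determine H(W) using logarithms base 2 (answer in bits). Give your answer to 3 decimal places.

1.750 bits

H(W) = −Σ p·log₂ p.
  −(0.125)·log₂(0.125) = 0.3750
  −(0.125)·log₂(0.125) = 0.3750
  −(0.250)·log₂(0.250) = 0.5000
  −(0.500)·log₂(0.500) = 0.5000
Sum: 0.3750 + 0.3750 + 0.5000 + 0.5000 = 1.750 bits.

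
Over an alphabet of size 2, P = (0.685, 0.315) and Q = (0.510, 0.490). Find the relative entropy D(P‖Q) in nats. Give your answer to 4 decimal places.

D(P‖Q) = Σ p·ln(p/q).
  0.685·ln(0.685/0.510) = 0.20208
  0.315·ln(0.315/0.490) = -0.13918
D(P‖Q) = 0.0629 nats.

0.0629 nats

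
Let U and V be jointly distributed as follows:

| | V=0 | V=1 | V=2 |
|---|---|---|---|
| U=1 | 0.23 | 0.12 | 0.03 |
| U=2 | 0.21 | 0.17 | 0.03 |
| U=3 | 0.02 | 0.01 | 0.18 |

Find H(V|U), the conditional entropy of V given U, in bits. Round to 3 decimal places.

1.160 bits

Marginals: p(U) = (0.3800, 0.4100, 0.2100), p(V) = (0.4600, 0.3000, 0.2400).
H(V|U) = Σ p(U) · H(V|U=·).
  U=1: p=0.3800, H(V|U=1) = 1.2528
  U=2: p=0.4100, H(V|U=2) = 1.2971
  U=3: p=0.2100, H(V|U=3) = 0.7229
Weighted sum = 1.160 bits.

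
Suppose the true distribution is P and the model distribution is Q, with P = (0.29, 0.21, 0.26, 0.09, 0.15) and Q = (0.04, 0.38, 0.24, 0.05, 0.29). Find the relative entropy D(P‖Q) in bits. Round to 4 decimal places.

D(P‖Q) = Σ p·log₂(p/q).
  0.29·log₂(0.29/0.04) = 0.82881
  0.21·log₂(0.21/0.38) = -0.17968
  0.26·log₂(0.26/0.24) = 0.03002
  0.09·log₂(0.09/0.05) = 0.07632
  0.15·log₂(0.15/0.29) = -0.14266
D(P‖Q) = 0.6128 bits.

0.6128 bits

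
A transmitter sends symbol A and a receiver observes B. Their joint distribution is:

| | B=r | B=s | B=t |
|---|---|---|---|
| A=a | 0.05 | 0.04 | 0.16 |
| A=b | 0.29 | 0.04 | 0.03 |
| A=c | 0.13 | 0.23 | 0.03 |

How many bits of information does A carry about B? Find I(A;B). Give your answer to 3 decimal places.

0.374 bits

Marginals: p(A) = (0.2500, 0.3600, 0.3900), p(B) = (0.4700, 0.3100, 0.2200).
I(A;B) = Σ p(x,y)·log₂[p(x,y)/(p(x)p(y))].
  (a,r): 0.05·log₂(0.4255) = -0.0616
  (a,s): 0.04·log₂(0.5161) = -0.0382
  (a,t): 0.16·log₂(2.9091) = 0.2465
  (b,r): 0.29·log₂(1.7139) = 0.2254
  (b,s): 0.04·log₂(0.3584) = -0.0592
  (b,t): 0.03·log₂(0.3788) = -0.0420
  (c,r): 0.13·log₂(0.7092) = -0.0644
  (c,s): 0.23·log₂(1.9024) = 0.2134
  (c,t): 0.03·log₂(0.3497) = -0.0455
Sum = 0.374 bits.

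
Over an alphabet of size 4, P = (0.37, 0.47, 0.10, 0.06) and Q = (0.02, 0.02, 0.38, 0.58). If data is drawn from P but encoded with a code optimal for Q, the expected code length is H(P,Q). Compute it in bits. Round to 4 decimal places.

4.9276 bits

H(P,Q) = −Σ p·log₂ q.
  −0.37·log₂(0.02) = 2.08823
  −0.47·log₂(0.02) = 2.65261
  −0.10·log₂(0.38) = 0.13959
  −0.06·log₂(0.58) = 0.04715
H(P,Q) = 4.9276 bits.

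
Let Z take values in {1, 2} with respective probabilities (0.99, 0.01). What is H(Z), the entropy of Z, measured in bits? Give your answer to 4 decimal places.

0.0808 bits

H(Z) = −Σ p·log₂ p.
  −(0.99)·log₂(0.99) = 0.01435
  −(0.01)·log₂(0.01) = 0.06644
Sum: 0.01435 + 0.06644 = 0.0808 bits.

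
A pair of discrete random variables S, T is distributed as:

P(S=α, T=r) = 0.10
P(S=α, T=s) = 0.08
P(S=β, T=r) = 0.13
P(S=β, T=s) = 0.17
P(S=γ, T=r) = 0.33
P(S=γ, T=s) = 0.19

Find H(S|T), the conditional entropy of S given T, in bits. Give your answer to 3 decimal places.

1.434 bits

Marginals: p(S) = (0.1800, 0.3000, 0.5200), p(T) = (0.5600, 0.4400).
H(S|T) = Σ p(T) · H(S|T=·).
  T=r: p=0.5600, H(S|T=r) = 1.3825
  T=s: p=0.4400, H(S|T=s) = 1.5004
Weighted sum = 1.434 bits.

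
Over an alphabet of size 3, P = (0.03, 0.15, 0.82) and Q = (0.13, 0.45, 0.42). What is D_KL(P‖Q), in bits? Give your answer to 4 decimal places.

0.4903 bits

D(P‖Q) = Σ p·log₂(p/q).
  0.03·log₂(0.03/0.13) = -0.06346
  0.15·log₂(0.15/0.45) = -0.23774
  0.82·log₂(0.82/0.42) = 0.79149
D(P‖Q) = 0.4903 bits.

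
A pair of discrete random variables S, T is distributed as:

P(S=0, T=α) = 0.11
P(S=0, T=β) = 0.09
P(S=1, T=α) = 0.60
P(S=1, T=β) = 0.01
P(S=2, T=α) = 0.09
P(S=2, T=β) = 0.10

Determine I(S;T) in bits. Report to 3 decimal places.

0.260 bits

Marginals: p(S) = (0.2000, 0.6100, 0.1900), p(T) = (0.8000, 0.2000).
I(S;T) = Σ p(x,y)·log₂[p(x,y)/(p(x)p(y))].
  (0,α): 0.11·log₂(0.6875) = -0.0595
  (0,β): 0.09·log₂(2.2500) = 0.1053
  (1,α): 0.60·log₂(1.2295) = 0.1788
  (1,β): 0.01·log₂(0.0820) = -0.0361
  (2,α): 0.09·log₂(0.5921) = -0.0680
  (2,β): 0.10·log₂(2.6316) = 0.1396
Sum = 0.260 bits.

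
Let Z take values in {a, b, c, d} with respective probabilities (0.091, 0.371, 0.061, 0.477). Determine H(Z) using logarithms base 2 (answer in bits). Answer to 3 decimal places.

1.601 bits

H(Z) = −Σ p·log₂ p.
  −(0.091)·log₂(0.091) = 0.3147
  −(0.371)·log₂(0.371) = 0.5307
  −(0.061)·log₂(0.061) = 0.2461
  −(0.477)·log₂(0.477) = 0.5094
Sum: 0.3147 + 0.5307 + 0.2461 + 0.5094 = 1.601 bits.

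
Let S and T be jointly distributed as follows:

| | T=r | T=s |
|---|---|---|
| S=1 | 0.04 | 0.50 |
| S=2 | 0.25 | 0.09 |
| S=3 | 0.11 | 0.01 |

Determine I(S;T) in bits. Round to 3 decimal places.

0.432 bits

Marginals: p(S) = (0.5400, 0.3400, 0.1200), p(T) = (0.4000, 0.6000).
I(S;T) = H(S) + H(T) − H(S,T).
H(S) = 1.3763, H(T) = 0.9710, H(S,T) = 1.9151.
I(S;T) = 1.3763 + 0.9710 − 1.9151 = 0.432 bits.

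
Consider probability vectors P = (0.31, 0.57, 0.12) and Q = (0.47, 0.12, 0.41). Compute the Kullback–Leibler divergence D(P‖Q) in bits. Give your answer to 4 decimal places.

D(P‖Q) = Σ p·log₂(p/q).
  0.31·log₂(0.31/0.47) = -0.18612
  0.57·log₂(0.57/0.12) = 1.28132
  0.12·log₂(0.12/0.41) = -0.21271
D(P‖Q) = 0.8825 bits.

0.8825 bits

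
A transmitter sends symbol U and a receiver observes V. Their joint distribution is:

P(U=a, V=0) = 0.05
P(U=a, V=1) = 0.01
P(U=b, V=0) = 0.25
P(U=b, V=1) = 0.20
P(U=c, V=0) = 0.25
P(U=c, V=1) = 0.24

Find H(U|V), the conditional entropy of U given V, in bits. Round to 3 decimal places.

1.248 bits

Chain rule: H(U|V) = H(U,V) − H(V).
Marginals: p(U) = (0.0600, 0.4500, 0.4900), p(V) = (0.5500, 0.4500).
H(U,V) = 2.2411 bits; H(V) = 0.9928 bits.
H(U|V) = 2.2411 − 0.9928 = 1.248 bits.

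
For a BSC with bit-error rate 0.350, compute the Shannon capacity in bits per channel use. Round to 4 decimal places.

0.0659 bits

Binary symmetric channel: C = 1 − h₂(ε) where h₂ is the binary entropy function.
h₂(0.350) = −0.350·log₂0.350 − 0.650·log₂0.650 = 0.9341.
C = 1 − 0.9341 = 0.0659 bits per channel use.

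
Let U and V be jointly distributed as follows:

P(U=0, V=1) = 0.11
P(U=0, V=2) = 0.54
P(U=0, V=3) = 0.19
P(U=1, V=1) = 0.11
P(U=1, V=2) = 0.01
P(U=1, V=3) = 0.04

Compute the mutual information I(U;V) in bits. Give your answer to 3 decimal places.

0.189 bits

Marginals: p(U) = (0.8400, 0.1600), p(V) = (0.2200, 0.5500, 0.2300).
I(U;V) = H(U) + H(V) − H(U,V).
H(U) = 0.6343, H(V) = 1.4426, H(U,V) = 1.8880.
I(U;V) = 0.6343 + 1.4426 − 1.8880 = 0.189 bits.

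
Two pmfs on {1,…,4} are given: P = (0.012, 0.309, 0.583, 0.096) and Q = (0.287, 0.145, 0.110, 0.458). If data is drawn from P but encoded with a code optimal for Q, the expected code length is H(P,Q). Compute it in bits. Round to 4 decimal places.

2.8471 bits

H(P,Q) = −Σ p·log₂ q.
  −0.012·log₂(0.287) = 0.02161
  −0.309·log₂(0.145) = 0.86084
  −0.583·log₂(0.110) = 1.85652
  −0.096·log₂(0.458) = 0.10815
H(P,Q) = 2.8471 bits.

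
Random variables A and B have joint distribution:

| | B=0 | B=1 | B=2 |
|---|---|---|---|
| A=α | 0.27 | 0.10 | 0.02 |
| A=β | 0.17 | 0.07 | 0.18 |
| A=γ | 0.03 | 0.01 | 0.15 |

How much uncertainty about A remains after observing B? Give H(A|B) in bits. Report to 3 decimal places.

1.245 bits

Chain rule: H(A|B) = H(A,B) − H(B).
Marginals: p(A) = (0.3900, 0.4200, 0.1900), p(B) = (0.4700, 0.1800, 0.3500).
H(A,B) = 2.7323 bits; H(B) = 1.4874 bits.
H(A|B) = 2.7323 − 1.4874 = 1.245 bits.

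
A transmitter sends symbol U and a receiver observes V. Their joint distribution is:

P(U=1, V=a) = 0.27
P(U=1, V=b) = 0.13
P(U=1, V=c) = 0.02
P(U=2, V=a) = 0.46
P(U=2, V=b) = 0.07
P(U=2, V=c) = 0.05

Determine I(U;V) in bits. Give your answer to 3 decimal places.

0.040 bits

Marginals: p(U) = (0.4200, 0.5800), p(V) = (0.7300, 0.2000, 0.0700).
I(U;V) = Σ p(x,y)·log₂[p(x,y)/(p(x)p(y))].
  (1,a): 0.27·log₂(0.8806) = -0.0495
  (1,b): 0.13·log₂(1.5476) = 0.0819
  (1,c): 0.02·log₂(0.6803) = -0.0111
  (2,a): 0.46·log₂(1.0864) = 0.0550
  (2,b): 0.07·log₂(0.6034) = -0.0510
  (2,c): 0.05·log₂(1.2315) = 0.0150
Sum = 0.040 bits.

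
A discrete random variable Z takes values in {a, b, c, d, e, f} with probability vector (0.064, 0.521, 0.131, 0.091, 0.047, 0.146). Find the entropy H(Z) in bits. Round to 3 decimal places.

H(Z) = −Σ p·log₂ p.
  −(0.064)·log₂(0.064) = 0.2538
  −(0.521)·log₂(0.521) = 0.4901
  −(0.131)·log₂(0.131) = 0.3841
  −(0.091)·log₂(0.091) = 0.3147
  −(0.047)·log₂(0.047) = 0.2073
  −(0.146)·log₂(0.146) = 0.4053
Sum: 0.2538 + 0.4901 + 0.3841 + 0.3147 + 0.2073 + 0.4053 = 2.055 bits.

2.055 bits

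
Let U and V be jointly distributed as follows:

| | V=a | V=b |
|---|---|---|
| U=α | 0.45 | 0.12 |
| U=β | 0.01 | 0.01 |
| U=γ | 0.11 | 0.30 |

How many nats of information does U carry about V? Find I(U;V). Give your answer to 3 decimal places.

Marginals: p(U) = (0.5700, 0.0200, 0.4100), p(V) = (0.5700, 0.4300).
I(U;V) = Σ p(x,y)·ln[p(x,y)/(p(x)p(y))].
  (α,a): 0.45·ln(1.3850) = 0.1466
  (α,b): 0.12·ln(0.4896) = -0.0857
  (β,a): 0.01·ln(0.8772) = -0.0013
  (β,b): 0.01·ln(1.1628) = 0.0015
  (γ,a): 0.11·ln(0.4707) = -0.0829
  (γ,b): 0.30·ln(1.7016) = 0.1595
Sum = 0.138 nats.

0.138 nats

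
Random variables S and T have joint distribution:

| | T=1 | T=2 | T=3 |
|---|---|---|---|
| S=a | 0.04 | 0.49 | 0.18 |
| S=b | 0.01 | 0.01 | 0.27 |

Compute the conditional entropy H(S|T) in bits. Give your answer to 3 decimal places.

0.544 bits

Marginals: p(S) = (0.7100, 0.2900), p(T) = (0.0500, 0.5000, 0.4500).
H(S|T) = Σ p(T) · H(S|T=·).
  T=1: p=0.0500, H(S|T=1) = 0.7219
  T=2: p=0.5000, H(S|T=2) = 0.1414
  T=3: p=0.4500, H(S|T=3) = 0.9710
Weighted sum = 0.544 bits.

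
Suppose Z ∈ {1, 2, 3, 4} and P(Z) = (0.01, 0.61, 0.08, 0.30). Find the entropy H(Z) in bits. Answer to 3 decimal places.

H(Z) = −Σ p·log₂ p.
  −(0.01)·log₂(0.01) = 0.0664
  −(0.61)·log₂(0.61) = 0.4350
  −(0.08)·log₂(0.08) = 0.2915
  −(0.30)·log₂(0.30) = 0.5211
Sum: 0.0664 + 0.4350 + 0.2915 + 0.5211 = 1.314 bits.

1.314 bits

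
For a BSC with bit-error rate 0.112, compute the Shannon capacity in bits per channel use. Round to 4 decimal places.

0.4941 bits

Binary symmetric channel: C = 1 − h₂(ε) where h₂ is the binary entropy function.
h₂(0.112) = −0.112·log₂0.112 − 0.888·log₂0.888 = 0.5059.
C = 1 − 0.5059 = 0.4941 bits per channel use.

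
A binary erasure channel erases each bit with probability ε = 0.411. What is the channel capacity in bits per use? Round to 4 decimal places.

0.5890 bits

Binary erasure channel: capacity C = 1 − ε.
C = 1 − 0.411 = 0.5890 bits per channel use.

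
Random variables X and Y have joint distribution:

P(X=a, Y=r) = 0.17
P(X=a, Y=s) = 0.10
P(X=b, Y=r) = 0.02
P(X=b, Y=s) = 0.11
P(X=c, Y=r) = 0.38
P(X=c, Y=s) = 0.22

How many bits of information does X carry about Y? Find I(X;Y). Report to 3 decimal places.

0.080 bits

Marginals: p(X) = (0.2700, 0.1300, 0.6000), p(Y) = (0.5700, 0.4300).
I(X;Y) = Σ p(x,y)·log₂[p(x,y)/(p(x)p(y))].
  (a,r): 0.17·log₂(1.1046) = 0.0244
  (a,s): 0.10·log₂(0.8613) = -0.0215
  (b,r): 0.02·log₂(0.2699) = -0.0378
  (b,s): 0.11·log₂(1.9678) = 0.1074
  (c,r): 0.38·log₂(1.1111) = 0.0578
  (c,s): 0.22·log₂(0.8527) = -0.0506
Sum = 0.080 bits.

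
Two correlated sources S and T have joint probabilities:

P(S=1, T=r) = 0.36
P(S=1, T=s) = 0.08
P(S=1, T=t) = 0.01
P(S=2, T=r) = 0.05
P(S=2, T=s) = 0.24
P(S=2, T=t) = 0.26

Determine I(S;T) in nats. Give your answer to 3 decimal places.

0.313 nats

Marginals: p(S) = (0.4500, 0.5500), p(T) = (0.4100, 0.3200, 0.2700).
I(S;T) = Σ p(x,y)·ln[p(x,y)/(p(x)p(y))].
  (1,r): 0.36·ln(1.9512) = 0.2406
  (1,s): 0.08·ln(0.5556) = -0.0470
  (1,t): 0.01·ln(0.0823) = -0.0250
  (2,r): 0.05·ln(0.2217) = -0.0753
  (2,s): 0.24·ln(1.3636) = 0.0744
  (2,t): 0.26·ln(1.7508) = 0.1456
Sum = 0.313 nats.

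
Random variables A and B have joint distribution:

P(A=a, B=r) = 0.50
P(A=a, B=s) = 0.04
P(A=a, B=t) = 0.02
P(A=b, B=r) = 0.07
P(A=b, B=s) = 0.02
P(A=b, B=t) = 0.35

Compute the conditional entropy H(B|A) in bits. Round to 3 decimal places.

Chain rule: H(B|A) = H(A,B) − H(A).
Marginals: p(A) = (0.5600, 0.4400), p(B) = (0.5700, 0.0600, 0.3700).
H(A,B) = 1.7102 bits; H(A) = 0.9896 bits.
H(B|A) = 1.7102 − 0.9896 = 0.721 bits.

0.721 bits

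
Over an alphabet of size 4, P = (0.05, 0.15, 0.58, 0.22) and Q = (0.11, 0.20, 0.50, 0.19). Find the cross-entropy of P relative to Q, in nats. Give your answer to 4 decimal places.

H(P,Q) = −Σ p·ln q.
  −0.05·ln(0.11) = 0.11036
  −0.15·ln(0.20) = 0.24142
  −0.58·ln(0.50) = 0.40203
  −0.22·ln(0.19) = 0.36536
H(P,Q) = 1.1192 nats.

1.1192 nats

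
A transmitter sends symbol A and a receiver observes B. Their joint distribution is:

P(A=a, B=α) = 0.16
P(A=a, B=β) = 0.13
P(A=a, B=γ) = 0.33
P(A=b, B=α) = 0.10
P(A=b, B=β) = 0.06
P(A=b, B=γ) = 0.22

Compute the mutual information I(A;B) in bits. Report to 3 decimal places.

0.003 bits

Marginals: p(A) = (0.6200, 0.3800), p(B) = (0.2600, 0.1900, 0.5500).
I(A;B) = H(A) + H(B) − H(A,B).
H(A) = 0.9580, H(B) = 1.4349, H(A,B) = 2.3898.
I(A;B) = 0.9580 + 1.4349 − 2.3898 = 0.003 bits.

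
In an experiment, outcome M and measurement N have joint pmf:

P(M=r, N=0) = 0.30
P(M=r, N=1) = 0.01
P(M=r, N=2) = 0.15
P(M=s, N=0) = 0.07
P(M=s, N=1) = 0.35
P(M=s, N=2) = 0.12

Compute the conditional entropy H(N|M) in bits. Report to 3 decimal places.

1.168 bits

Marginals: p(M) = (0.4600, 0.5400), p(N) = (0.3700, 0.3600, 0.2700).
H(N|M) = Σ p(M) · H(N|M=·).
  M=r: p=0.4600, H(N|M=r) = 1.0494
  M=s: p=0.5400, H(N|M=s) = 1.2698
Weighted sum = 1.168 bits.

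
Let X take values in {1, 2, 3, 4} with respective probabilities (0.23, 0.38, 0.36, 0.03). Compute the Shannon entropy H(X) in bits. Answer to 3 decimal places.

1.701 bits

H(X) = −Σ p·log₂ p.
  −(0.23)·log₂(0.23) = 0.4877
  −(0.38)·log₂(0.38) = 0.5305
  −(0.36)·log₂(0.36) = 0.5306
  −(0.03)·log₂(0.03) = 0.1518
Sum: 0.4877 + 0.5305 + 0.5306 + 0.1518 = 1.701 bits.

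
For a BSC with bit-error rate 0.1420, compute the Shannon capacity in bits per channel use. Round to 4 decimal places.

0.4105 bits

Binary symmetric channel: C = 1 − h₂(ε) where h₂ is the binary entropy function.
h₂(0.1420) = −0.1420·log₂0.1420 − 0.8580·log₂0.8580 = 0.5895.
C = 1 − 0.5895 = 0.4105 bits per channel use.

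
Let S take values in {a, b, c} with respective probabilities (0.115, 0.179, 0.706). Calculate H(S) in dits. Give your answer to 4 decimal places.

H(S) = −Σ p·log₁₀ p.
  −(0.115)·log₁₀(0.115) = 0.10802
  −(0.179)·log₁₀(0.179) = 0.13374
  −(0.706)·log₁₀(0.706) = 0.10674
Sum: 0.10802 + 0.13374 + 0.10674 = 0.3485 dits.

0.3485 dits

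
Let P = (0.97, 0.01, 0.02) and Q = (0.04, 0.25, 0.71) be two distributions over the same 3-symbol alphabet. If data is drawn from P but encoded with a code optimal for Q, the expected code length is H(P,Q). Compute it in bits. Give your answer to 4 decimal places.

4.5344 bits

H(P,Q) = −Σ p·log₂ q.
  −0.97·log₂(0.04) = 4.50454
  −0.01·log₂(0.25) = 0.02000
  −0.02·log₂(0.71) = 0.00988
H(P,Q) = 4.5344 bits.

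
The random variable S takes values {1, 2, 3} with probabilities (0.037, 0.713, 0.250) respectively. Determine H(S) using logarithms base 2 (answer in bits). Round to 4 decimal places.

H(S) = −Σ p·log₂ p.
  −(0.037)·log₂(0.037) = 0.17598
  −(0.713)·log₂(0.713) = 0.34796
  −(0.250)·log₂(0.250) = 0.50000
Sum: 0.17598 + 0.34796 + 0.50000 = 1.0239 bits.

1.0239 bits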